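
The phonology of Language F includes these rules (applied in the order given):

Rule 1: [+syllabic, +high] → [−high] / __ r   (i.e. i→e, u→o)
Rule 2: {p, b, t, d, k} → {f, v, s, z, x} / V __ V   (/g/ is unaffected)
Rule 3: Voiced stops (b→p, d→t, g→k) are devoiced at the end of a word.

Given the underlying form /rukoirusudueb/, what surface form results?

Rule 1 (pre-rhotic lowering): /i/ is a high vowel immediately before /r/, so it lowers to [e]. /rukoirusudueb/ → rukoerusudueb.
Rule 2 (intervocalic spirantization): /k/ is a stop between vowels /u/ and /o/, so it spirantizes to the fricative [x]. /d/ is a stop between vowels /u/ and /u/, so it spirantizes to the fricative [z]. /rukoerusudueb/ → ruxoerusuzueb.
Rule 3 (final devoicing): /b/ is a voiced stop in word-final position, so it devoices to [p]. /ruxoerusuzueb/ → ruxoerusuzuep.

ruxoerusuzuep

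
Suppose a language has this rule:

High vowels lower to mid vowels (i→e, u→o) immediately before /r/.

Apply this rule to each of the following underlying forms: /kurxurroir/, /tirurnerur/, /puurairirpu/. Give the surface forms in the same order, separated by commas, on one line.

/kurxurroir/: /u/ is a high vowel immediately before /r/, so it lowers to [o]. /u/ is a high vowel immediately before /r/, so it lowers to [o]. /i/ is a high vowel immediately before /r/, so it lowers to [e]. → [korxorroer].
/tirurnerur/: /i/ is a high vowel immediately before /r/, so it lowers to [e]. /u/ is a high vowel immediately before /r/, so it lowers to [o]. /u/ is a high vowel immediately before /r/, so it lowers to [o]. → [terorneror].
/puurairirpu/: /u/ is a high vowel immediately before /r/, so it lowers to [o]. /i/ is a high vowel immediately before /r/, so it lowers to [e]. /i/ is a high vowel immediately before /r/, so it lowers to [e]. → [puoraererpu].

korxorroer, terorneror, puoraererpu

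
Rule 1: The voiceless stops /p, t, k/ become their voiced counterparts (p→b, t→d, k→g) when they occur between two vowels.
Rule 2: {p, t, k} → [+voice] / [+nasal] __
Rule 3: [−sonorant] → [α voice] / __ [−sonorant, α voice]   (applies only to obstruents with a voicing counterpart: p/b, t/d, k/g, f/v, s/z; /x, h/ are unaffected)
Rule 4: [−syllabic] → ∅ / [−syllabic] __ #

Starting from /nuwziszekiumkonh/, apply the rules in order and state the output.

nuwzizzegiumgon

Rule 1 (intervocalic voicing): /k/ is a voiceless stop between vowels /e/ and /i/, so it voices to [g]. /nuwziszekiumkonh/ → nuwziszegiumkonh.
Rule 2 (post-nasal voicing): /k/ is a voiceless stop immediately after the nasal /m/, so it voices to [g]. /nuwziszegiumkonh/ → nuwziszegiumgonh.
Rule 3 (regressive voicing assimilation): /s/ precedes the voiced obstruent /z/, so it voices to [z] by assimilation. /nuwziszegiumgonh/ → nuwzizzegiumgonh.
Rule 4 (final cluster simplification): /h/ is the second consonant of a word-final cluster /nh/, so it deletes. /nuwzizzegiumgonh/ → nuwzizzegiumgon.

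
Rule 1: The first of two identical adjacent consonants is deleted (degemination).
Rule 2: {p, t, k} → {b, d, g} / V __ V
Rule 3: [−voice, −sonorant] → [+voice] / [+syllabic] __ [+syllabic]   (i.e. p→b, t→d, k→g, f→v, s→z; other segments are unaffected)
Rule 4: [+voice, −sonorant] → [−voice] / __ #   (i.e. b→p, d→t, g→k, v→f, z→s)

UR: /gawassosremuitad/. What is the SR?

gawazosremuidat

Rule 1 (degemination): /ss/ is a geminate; the first /s/ deletes. /gawassosremuitad/ → gawasosremuitad.
Rule 2 (intervocalic voicing): /t/ is a voiceless stop between vowels /i/ and /a/, so it voices to [d]. /gawasosremuitad/ → gawasosremuidad.
Rule 3 (intervocalic voicing): /s/ is a voiceless obstruent between vowels /a/ and /o/, so it voices to [z]. /gawasosremuidad/ → gawazosremuidad.
Rule 4 (final devoicing): /d/ is a voiced obstruent in word-final position, so it devoices to [t]. /gawazosremuidad/ → gawazosremuidat.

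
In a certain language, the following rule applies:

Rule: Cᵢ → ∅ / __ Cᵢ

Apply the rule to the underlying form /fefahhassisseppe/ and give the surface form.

/hh/ is a geminate; the first /h/ deletes.
/ss/ is a geminate; the first /s/ deletes.
/ss/ is a geminate; the first /s/ deletes.
/pp/ is a geminate; the first /p/ deletes.
Surface form: [fefahasisepe].

fefahasisepe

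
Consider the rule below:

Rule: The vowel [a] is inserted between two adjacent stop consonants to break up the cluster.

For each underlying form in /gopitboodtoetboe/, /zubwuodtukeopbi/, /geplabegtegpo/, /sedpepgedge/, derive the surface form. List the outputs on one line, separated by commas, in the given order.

gopitaboodatoetaboe, zubwuodatukeopabi, geplabegategapo, sedapepagedage

/gopitboodtoetboe/: /t/ and /b/ form a stop–stop cluster, so [a] is inserted between them. /d/ and /t/ form a stop–stop cluster, so [a] is inserted between them. /t/ and /b/ form a stop–stop cluster, so [a] is inserted between them. → [gopitaboodatoetaboe].
/zubwuodtukeopbi/: /d/ and /t/ form a stop–stop cluster, so [a] is inserted between them. /p/ and /b/ form a stop–stop cluster, so [a] is inserted between them. → [zubwuodatukeopabi].
/geplabegtegpo/: /g/ and /t/ form a stop–stop cluster, so [a] is inserted between them. /g/ and /p/ form a stop–stop cluster, so [a] is inserted between them. → [geplabegategapo].
/sedpepgedge/: /d/ and /p/ form a stop–stop cluster, so [a] is inserted between them. /p/ and /g/ form a stop–stop cluster, so [a] is inserted between them. /d/ and /g/ form a stop–stop cluster, so [a] is inserted between them. → [sedapepagedage].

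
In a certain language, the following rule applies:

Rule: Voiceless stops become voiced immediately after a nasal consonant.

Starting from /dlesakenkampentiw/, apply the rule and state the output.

Scanning /dlesakenkampentiw/: /k/ at position 6 is not in the conditioning environment; /k/ is a voiceless stop immediately after the nasal /n/, so it voices to [g]; /p/ is a voiceless stop immediately after the nasal /m/, so it voices to [b]; /t/ is a voiceless stop immediately after the nasal /n/, so it voices to [d].
Result: [dlesakengambendiw].

dlesakengambendiw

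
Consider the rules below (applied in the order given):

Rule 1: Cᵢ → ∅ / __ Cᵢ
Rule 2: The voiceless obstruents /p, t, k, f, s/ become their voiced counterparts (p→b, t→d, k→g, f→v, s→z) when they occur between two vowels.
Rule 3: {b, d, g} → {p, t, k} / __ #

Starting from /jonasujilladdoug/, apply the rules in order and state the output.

jonazujiladouk

Rule 1 (degemination): /ll/ is a geminate; the first /l/ deletes. /dd/ is a geminate; the first /d/ deletes. /jonasujilladdoug/ → jonasujiladoug.
Rule 2 (intervocalic voicing): /s/ is a voiceless obstruent between vowels /a/ and /u/, so it voices to [z]. /jonasujiladoug/ → jonazujiladoug.
Rule 3 (final devoicing): /g/ is a voiced stop in word-final position, so it devoices to [k]. /jonazujiladoug/ → jonazujiladouk.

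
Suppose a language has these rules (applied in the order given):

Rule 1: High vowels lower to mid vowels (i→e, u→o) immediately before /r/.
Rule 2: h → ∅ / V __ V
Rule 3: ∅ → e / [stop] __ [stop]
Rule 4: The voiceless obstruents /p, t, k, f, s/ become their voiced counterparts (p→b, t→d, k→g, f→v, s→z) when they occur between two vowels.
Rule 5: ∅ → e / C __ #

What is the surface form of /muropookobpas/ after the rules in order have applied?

moroboogobebase

Rule 1 (pre-rhotic lowering): /u/ is a high vowel immediately before /r/, so it lowers to [o]. /muropookobpas/ → moropookobpas.
Rule 2 (intervocalic h-deletion): no segment meets the environment; /moropookobpas/ is unchanged.
Rule 3 (stop-cluster e-epenthesis): /b/ and /p/ form a stop–stop cluster, so [e] is inserted between them. /moropookobpas/ → moropookobepas.
Rule 4 (intervocalic voicing): /p/ is a voiceless obstruent between vowels /o/ and /o/, so it voices to [b]. /k/ is a voiceless obstruent between vowels /o/ and /o/, so it voices to [g]. /p/ is a voiceless obstruent between vowels /e/ and /a/, so it voices to [b]. /moropookobepas/ → moroboogobebas.
Rule 5 (final e-epenthesis): the form ends in the consonant /s/, so [e] is inserted word-finally. /moroboogobebas/ → moroboogobebase.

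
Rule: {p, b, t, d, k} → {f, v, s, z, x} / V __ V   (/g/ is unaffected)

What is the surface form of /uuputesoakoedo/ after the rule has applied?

/p/ is a stop between vowels /u/ and /u/, so it spirantizes to the fricative [f].
/t/ is a stop between vowels /u/ and /e/, so it spirantizes to the fricative [s].
/k/ is a stop between vowels /a/ and /o/, so it spirantizes to the fricative [x].
/d/ is a stop between vowels /e/ and /o/, so it spirantizes to the fricative [z].
Surface form: [uufusesoaxoezo].

uufusesoaxoezo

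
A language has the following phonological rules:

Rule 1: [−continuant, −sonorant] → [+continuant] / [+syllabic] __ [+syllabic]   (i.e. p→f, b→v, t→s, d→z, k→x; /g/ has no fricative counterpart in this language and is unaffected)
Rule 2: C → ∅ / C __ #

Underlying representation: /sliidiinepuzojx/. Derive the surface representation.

sliiziinefuzoj

Rule 1 (intervocalic spirantization): /d/ is a stop between vowels /i/ and /i/, so it spirantizes to the fricative [z]. /p/ is a stop between vowels /e/ and /u/, so it spirantizes to the fricative [f]. /sliidiinepuzojx/ → sliiziinefuzojx.
Rule 2 (final cluster simplification): /x/ is the second consonant of a word-final cluster /jx/, so it deletes. /sliiziinefuzojx/ → sliiziinefuzoj.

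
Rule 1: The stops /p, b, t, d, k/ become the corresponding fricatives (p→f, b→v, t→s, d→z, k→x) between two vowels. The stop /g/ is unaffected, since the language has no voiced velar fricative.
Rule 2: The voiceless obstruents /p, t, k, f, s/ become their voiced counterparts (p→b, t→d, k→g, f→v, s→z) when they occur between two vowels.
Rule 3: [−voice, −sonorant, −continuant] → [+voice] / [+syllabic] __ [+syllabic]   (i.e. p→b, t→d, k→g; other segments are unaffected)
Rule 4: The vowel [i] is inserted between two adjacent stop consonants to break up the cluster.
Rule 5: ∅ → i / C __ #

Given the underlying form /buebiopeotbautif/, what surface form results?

Rule 1 (intervocalic spirantization): /b/ is a stop between vowels /e/ and /i/, so it spirantizes to the fricative [v]. /p/ is a stop between vowels /o/ and /e/, so it spirantizes to the fricative [f]. /t/ is a stop between vowels /u/ and /i/, so it spirantizes to the fricative [s]. /buebiopeotbautif/ → bueviofeotbausif.
Rule 2 (intervocalic voicing): /f/ is a voiceless obstruent between vowels /o/ and /e/, so it voices to [v]. /s/ is a voiceless obstruent between vowels /u/ and /i/, so it voices to [z]. /bueviofeotbausif/ → buevioveotbauzif.
Rule 3 (intervocalic voicing): no segment meets the environment; /buevioveotbauzif/ is unchanged.
Rule 4 (stop-cluster i-epenthesis): /t/ and /b/ form a stop–stop cluster, so [i] is inserted between them. /buevioveotbauzif/ → buevioveotibauzif.
Rule 5 (final i-epenthesis): the form ends in the consonant /f/, so [i] is inserted word-finally. /buevioveotibauzif/ → buevioveotibauzifi.

buevioveotibauzifi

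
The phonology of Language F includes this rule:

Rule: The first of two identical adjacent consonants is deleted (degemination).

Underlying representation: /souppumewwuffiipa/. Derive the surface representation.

/pp/ is a geminate; the first /p/ deletes.
/ww/ is a geminate; the first /w/ deletes.
/ff/ is a geminate; the first /f/ deletes.
The other instances of /s/, /p/, /m/, /w/, /f/ do not occur in the required environment and remain unchanged.
Surface form: [soupumewufiipa].

soupumewufiipa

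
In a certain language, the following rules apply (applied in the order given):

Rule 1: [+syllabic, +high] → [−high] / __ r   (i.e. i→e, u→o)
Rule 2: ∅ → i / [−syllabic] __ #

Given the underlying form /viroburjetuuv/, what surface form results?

veroborjetuuvi

Rule 1 (pre-rhotic lowering): /i/ is a high vowel immediately before /r/, so it lowers to [e]. /u/ is a high vowel immediately before /r/, so it lowers to [o]. /viroburjetuuv/ → veroborjetuuv.
Rule 2 (final i-epenthesis): the form ends in the consonant /v/, so [i] is inserted word-finally. /veroborjetuuv/ → veroborjetuuvi.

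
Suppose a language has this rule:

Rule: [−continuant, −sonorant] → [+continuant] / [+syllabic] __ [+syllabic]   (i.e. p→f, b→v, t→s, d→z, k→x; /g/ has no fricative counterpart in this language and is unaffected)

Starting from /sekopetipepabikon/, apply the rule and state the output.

/k/ is a stop between vowels /e/ and /o/, so it spirantizes to the fricative [x].
/p/ is a stop between vowels /o/ and /e/, so it spirantizes to the fricative [f].
/t/ is a stop between vowels /e/ and /i/, so it spirantizes to the fricative [s].
/p/ is a stop between vowels /i/ and /e/, so it spirantizes to the fricative [f].
/p/ is a stop between vowels /e/ and /a/, so it spirantizes to the fricative [f].
/b/ is a stop between vowels /a/ and /i/, so it spirantizes to the fricative [v].
/k/ is a stop between vowels /i/ and /o/, so it spirantizes to the fricative [x].
Surface form: [sexofesifefavixon].

sexofesifefavixon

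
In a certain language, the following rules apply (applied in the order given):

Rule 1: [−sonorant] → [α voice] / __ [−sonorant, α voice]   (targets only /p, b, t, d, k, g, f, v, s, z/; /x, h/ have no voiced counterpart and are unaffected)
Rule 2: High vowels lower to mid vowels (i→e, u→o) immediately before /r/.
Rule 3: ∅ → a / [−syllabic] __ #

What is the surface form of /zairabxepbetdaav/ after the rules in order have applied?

zaerapxebbeddaava

Rule 1 (regressive voicing assimilation): /b/ precedes the voiceless obstruent /x/, so it devoices to [p] by assimilation. /p/ precedes the voiced obstruent /b/, so it voices to [b] by assimilation. /t/ precedes the voiced obstruent /d/, so it voices to [d] by assimilation. /zairabxepbetdaav/ → zairapxebbeddaav.
Rule 2 (pre-rhotic lowering): /i/ is a high vowel immediately before /r/, so it lowers to [e]. /zairapxebbeddaav/ → zaerapxebbeddaav.
Rule 3 (final a-epenthesis): the form ends in the consonant /v/, so [a] is inserted word-finally. /zaerapxebbeddaav/ → zaerapxebbeddaava.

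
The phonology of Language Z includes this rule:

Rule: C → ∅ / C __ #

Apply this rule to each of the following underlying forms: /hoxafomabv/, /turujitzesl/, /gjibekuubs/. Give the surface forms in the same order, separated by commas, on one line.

hoxafomab, turujitzes, gjibekuub

/hoxafomabv/: /v/ is the second consonant of a word-final cluster /bv/, so it deletes. → [hoxafomab].
/turujitzesl/: /l/ is the second consonant of a word-final cluster /sl/, so it deletes. → [turujitzes].
/gjibekuubs/: /s/ is the second consonant of a word-final cluster /bs/, so it deletes. → [gjibekuub].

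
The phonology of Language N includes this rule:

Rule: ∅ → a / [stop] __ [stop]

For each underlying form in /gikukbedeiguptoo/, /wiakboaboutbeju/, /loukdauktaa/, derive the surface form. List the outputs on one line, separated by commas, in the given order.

gikukabedeigupatoo, wiakaboaboutabeju, loukadaukataa

/gikukbedeiguptoo/: /k/ and /b/ form a stop–stop cluster, so [a] is inserted between them. /p/ and /t/ form a stop–stop cluster, so [a] is inserted between them. → [gikukabedeigupatoo].
/wiakboaboutbeju/: /k/ and /b/ form a stop–stop cluster, so [a] is inserted between them. /t/ and /b/ form a stop–stop cluster, so [a] is inserted between them. → [wiakaboaboutabeju].
/loukdauktaa/: /k/ and /d/ form a stop–stop cluster, so [a] is inserted between them. /k/ and /t/ form a stop–stop cluster, so [a] is inserted between them. → [loukadaukataa].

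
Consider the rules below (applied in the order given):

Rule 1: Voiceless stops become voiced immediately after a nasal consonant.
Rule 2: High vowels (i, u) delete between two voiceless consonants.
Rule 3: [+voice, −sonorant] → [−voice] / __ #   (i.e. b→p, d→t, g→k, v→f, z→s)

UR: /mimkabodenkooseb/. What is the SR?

Rule 1 (post-nasal voicing): /k/ is a voiceless stop immediately after the nasal /m/, so it voices to [g]. /k/ is a voiceless stop immediately after the nasal /n/, so it voices to [g]. /mimkabodenkooseb/ → mimgabodengooseb.
Rule 2 (high vowel syncope): no segment meets the environment; /mimgabodengooseb/ is unchanged.
Rule 3 (final devoicing): /b/ is a voiced obstruent in word-final position, so it devoices to [p]. /mimgabodengooseb/ → mimgabodengoosep.

mimgabodengoosep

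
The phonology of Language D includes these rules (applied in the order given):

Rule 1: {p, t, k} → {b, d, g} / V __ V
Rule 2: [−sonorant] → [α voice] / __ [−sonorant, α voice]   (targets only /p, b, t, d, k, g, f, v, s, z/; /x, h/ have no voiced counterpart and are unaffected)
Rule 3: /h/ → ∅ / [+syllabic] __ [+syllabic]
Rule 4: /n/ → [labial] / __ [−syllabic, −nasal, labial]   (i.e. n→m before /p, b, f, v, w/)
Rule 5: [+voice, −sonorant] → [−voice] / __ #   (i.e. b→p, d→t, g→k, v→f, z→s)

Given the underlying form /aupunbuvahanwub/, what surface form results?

aubumbuvaamwup

Rule 1 (intervocalic voicing): /p/ is a voiceless stop between vowels /u/ and /u/, so it voices to [b]. /aupunbuvahanwub/ → aubunbuvahanwub.
Rule 2 (regressive voicing assimilation): no segment meets the environment; /aubunbuvahanwub/ is unchanged.
Rule 3 (intervocalic h-deletion): /h/ occurs between vowels /a/ and /a/, so it deletes. /aubunbuvahanwub/ → aubunbuvaanwub.
Rule 4 (nasal place assimilation): /n/ precedes the labial consonant /b/, so it assimilates in place to [m]. /n/ precedes the labial consonant /w/, so it assimilates in place to [m]. /aubunbuvaanwub/ → aubumbuvaamwub.
Rule 5 (final devoicing): /b/ is a voiced obstruent in word-final position, so it devoices to [p]. /aubumbuvaamwub/ → aubumbuvaamwup.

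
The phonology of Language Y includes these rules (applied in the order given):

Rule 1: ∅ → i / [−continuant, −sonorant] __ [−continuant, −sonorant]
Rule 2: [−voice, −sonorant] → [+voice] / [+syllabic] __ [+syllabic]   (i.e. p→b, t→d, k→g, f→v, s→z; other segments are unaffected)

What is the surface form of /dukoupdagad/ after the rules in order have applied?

Rule 1 (stop-cluster i-epenthesis): /p/ and /d/ form a stop–stop cluster, so [i] is inserted between them. /dukoupdagad/ → dukoupidagad.
Rule 2 (intervocalic voicing): /k/ is a voiceless obstruent between vowels /u/ and /o/, so it voices to [g]. /p/ is a voiceless obstruent between vowels /u/ and /i/, so it voices to [b]. /dukoupidagad/ → dugoubidagad.

dugoubidagad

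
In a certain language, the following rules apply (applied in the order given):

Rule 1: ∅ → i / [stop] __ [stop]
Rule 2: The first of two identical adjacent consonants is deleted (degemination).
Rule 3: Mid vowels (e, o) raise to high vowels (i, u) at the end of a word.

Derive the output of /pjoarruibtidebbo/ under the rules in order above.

Rule 1 (stop-cluster i-epenthesis): /b/ and /t/ form a stop–stop cluster, so [i] is inserted between them. /b/ and /b/ form a stop–stop cluster, so [i] is inserted between them. /pjoarruibtidebbo/ → pjoarruibitidebibo.
Rule 2 (degemination): /rr/ is a geminate; the first /r/ deletes. /pjoarruibitidebibo/ → pjoaruibitidebibo.
Rule 3 (final vowel raising): /o/ is a mid vowel in word-final position, so it raises to [u]. /pjoaruibitidebibo/ → pjoaruibitidebibu.

pjoaruibitidebibu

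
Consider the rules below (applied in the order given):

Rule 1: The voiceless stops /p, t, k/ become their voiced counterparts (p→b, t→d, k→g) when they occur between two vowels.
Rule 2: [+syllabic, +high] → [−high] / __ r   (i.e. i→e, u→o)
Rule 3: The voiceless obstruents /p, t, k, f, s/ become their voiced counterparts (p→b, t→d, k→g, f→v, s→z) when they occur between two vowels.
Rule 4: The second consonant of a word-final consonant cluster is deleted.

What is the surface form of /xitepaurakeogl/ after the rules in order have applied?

Rule 1 (intervocalic voicing): /t/ is a voiceless stop between vowels /i/ and /e/, so it voices to [d]. /p/ is a voiceless stop between vowels /e/ and /a/, so it voices to [b]. /k/ is a voiceless stop between vowels /a/ and /e/, so it voices to [g]. /xitepaurakeogl/ → xidebaurageogl.
Rule 2 (pre-rhotic lowering): /u/ is a high vowel immediately before /r/, so it lowers to [o]. /xidebaurageogl/ → xidebaorageogl.
Rule 3 (intervocalic voicing): no segment meets the environment; /xidebaorageogl/ is unchanged.
Rule 4 (final cluster simplification): /l/ is the second consonant of a word-final cluster /gl/, so it deletes. /xidebaorageogl/ → xidebaorageog.

xidebaorageog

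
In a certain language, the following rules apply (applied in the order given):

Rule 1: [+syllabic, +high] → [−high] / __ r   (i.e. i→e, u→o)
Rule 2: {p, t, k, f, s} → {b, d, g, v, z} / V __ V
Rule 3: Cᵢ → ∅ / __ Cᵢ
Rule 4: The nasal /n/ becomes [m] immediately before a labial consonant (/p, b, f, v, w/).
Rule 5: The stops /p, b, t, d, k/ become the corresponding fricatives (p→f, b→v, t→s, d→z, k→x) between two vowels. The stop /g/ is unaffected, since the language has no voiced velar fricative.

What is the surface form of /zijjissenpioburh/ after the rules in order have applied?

zijisempiovorh

Rule 1 (pre-rhotic lowering): /u/ is a high vowel immediately before /r/, so it lowers to [o]. /zijjissenpioburh/ → zijjissenpioborh.
Rule 2 (intervocalic voicing): no segment meets the environment; /zijjissenpioborh/ is unchanged.
Rule 3 (degemination): /jj/ is a geminate; the first /j/ deletes. /ss/ is a geminate; the first /s/ deletes. /zijjissenpioborh/ → zijisenpioborh.
Rule 4 (nasal place assimilation): /n/ precedes the labial consonant /p/, so it assimilates in place to [m]. /zijisenpioborh/ → zijisempioborh.
Rule 5 (intervocalic spirantization): /b/ is a stop between vowels /o/ and /o/, so it spirantizes to the fricative [v]. /zijisempioborh/ → zijisempiovorh.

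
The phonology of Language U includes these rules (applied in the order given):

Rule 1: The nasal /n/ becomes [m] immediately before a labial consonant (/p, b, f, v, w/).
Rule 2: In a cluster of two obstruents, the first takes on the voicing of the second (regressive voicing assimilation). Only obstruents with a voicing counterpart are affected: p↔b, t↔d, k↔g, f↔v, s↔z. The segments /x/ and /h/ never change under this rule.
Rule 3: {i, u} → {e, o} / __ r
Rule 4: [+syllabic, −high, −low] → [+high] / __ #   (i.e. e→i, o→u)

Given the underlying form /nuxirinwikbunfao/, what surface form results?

nuxerimwigbumfau

Rule 1 (nasal place assimilation): /n/ precedes the labial consonant /w/, so it assimilates in place to [m]. /n/ precedes the labial consonant /f/, so it assimilates in place to [m]. /nuxirinwikbunfao/ → nuxirimwikbumfao.
Rule 2 (regressive voicing assimilation): /k/ precedes the voiced obstruent /b/, so it voices to [g] by assimilation. /nuxirimwikbumfao/ → nuxirimwigbumfao.
Rule 3 (pre-rhotic lowering): /i/ is a high vowel immediately before /r/, so it lowers to [e]. /nuxirimwigbumfao/ → nuxerimwigbumfao.
Rule 4 (final vowel raising): /o/ is a mid vowel in word-final position, so it raises to [u]. /nuxerimwigbumfao/ → nuxerimwigbumfau.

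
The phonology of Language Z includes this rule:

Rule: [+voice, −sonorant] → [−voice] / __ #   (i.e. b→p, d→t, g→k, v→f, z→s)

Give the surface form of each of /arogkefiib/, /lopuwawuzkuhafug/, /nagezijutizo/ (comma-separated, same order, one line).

arogkefiip, lopuwawuzkuhafuk, nagezijutizo

/arogkefiib/: /b/ is a voiced obstruent in word-final position, so it devoices to [p]. → [arogkefiip].
/lopuwawuzkuhafug/: /g/ is a voiced obstruent in word-final position, so it devoices to [k]. → [lopuwawuzkuhafuk].
/nagezijutizo/: the rule's environment is not met; surfaces unchanged as [nagezijutizo].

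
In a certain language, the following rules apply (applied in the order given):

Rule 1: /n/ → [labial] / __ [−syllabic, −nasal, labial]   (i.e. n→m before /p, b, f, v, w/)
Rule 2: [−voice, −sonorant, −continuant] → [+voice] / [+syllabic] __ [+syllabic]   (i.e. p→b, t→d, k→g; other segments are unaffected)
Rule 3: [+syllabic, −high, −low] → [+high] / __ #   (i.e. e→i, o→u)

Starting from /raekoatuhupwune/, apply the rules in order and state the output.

Rule 1 (nasal place assimilation): no segment meets the environment; /raekoatuhupwune/ is unchanged.
Rule 2 (intervocalic voicing): /k/ is a voiceless stop between vowels /e/ and /o/, so it voices to [g]. /t/ is a voiceless stop between vowels /a/ and /u/, so it voices to [d]. /raekoatuhupwune/ → raegoaduhupwune.
Rule 3 (final vowel raising): /e/ is a mid vowel in word-final position, so it raises to [i]. /raegoaduhupwune/ → raegoaduhupwuni.

raegoaduhupwuni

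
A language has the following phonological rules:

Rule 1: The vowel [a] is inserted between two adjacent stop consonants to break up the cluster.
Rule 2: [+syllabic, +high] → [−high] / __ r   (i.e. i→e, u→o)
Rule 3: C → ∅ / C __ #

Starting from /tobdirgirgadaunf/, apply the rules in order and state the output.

Rule 1 (stop-cluster a-epenthesis): /b/ and /d/ form a stop–stop cluster, so [a] is inserted between them. /tobdirgirgadaunf/ → tobadirgirgadaunf.
Rule 2 (pre-rhotic lowering): /i/ is a high vowel immediately before /r/, so it lowers to [e]. /i/ is a high vowel immediately before /r/, so it lowers to [e]. /tobadirgirgadaunf/ → tobadergergadaunf.
Rule 3 (final cluster simplification): /f/ is the second consonant of a word-final cluster /nf/, so it deletes. /tobadergergadaunf/ → tobadergergadaun.

tobadergergadaun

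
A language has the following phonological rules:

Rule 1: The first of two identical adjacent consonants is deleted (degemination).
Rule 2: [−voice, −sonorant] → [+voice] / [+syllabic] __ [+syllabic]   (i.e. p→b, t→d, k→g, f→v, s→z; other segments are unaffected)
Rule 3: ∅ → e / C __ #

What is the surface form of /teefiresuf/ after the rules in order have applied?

teevirezufe

Rule 1 (degemination): no segment meets the environment; /teefiresuf/ is unchanged.
Rule 2 (intervocalic voicing): /f/ is a voiceless obstruent between vowels /e/ and /i/, so it voices to [v]. /s/ is a voiceless obstruent between vowels /e/ and /u/, so it voices to [z]. /teefiresuf/ → teevirezuf.
Rule 3 (final e-epenthesis): the form ends in the consonant /f/, so [e] is inserted word-finally. /teevirezuf/ → teevirezufe.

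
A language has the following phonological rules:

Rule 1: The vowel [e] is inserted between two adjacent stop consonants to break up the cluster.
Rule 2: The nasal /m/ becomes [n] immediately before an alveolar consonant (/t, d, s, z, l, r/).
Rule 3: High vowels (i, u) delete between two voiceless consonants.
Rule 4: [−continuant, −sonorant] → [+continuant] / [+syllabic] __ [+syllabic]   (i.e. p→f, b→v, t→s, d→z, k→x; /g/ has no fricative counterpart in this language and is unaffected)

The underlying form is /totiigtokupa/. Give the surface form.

Rule 1 (stop-cluster e-epenthesis): /g/ and /t/ form a stop–stop cluster, so [e] is inserted between them. /totiigtokupa/ → totiigetokupa.
Rule 2 (nasal place assimilation): no segment meets the environment; /totiigetokupa/ is unchanged.
Rule 3 (high vowel syncope): /u/ is a high vowel flanked by voiceless consonants /k/ and /p/, so it deletes. /totiigetokupa/ → totiigetokpa.
Rule 4 (intervocalic spirantization): /t/ is a stop between vowels /o/ and /i/, so it spirantizes to the fricative [s]. /t/ is a stop between vowels /e/ and /o/, so it spirantizes to the fricative [s]. /totiigetokpa/ → tosiigesokpa.

tosiigesokpa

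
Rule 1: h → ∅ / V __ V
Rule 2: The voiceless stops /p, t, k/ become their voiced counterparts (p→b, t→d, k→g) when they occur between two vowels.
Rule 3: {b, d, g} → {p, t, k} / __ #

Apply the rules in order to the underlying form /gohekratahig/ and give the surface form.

Rule 1 (intervocalic h-deletion): /h/ occurs between vowels /o/ and /e/, so it deletes. /h/ occurs between vowels /a/ and /i/, so it deletes. /gohekratahig/ → goekrataig.
Rule 2 (intervocalic voicing): /t/ is a voiceless stop between vowels /a/ and /a/, so it voices to [d]. /goekrataig/ → goekradaig.
Rule 3 (final devoicing): /g/ is a voiced stop in word-final position, so it devoices to [k]. /goekradaig/ → goekradaik.

goekradaik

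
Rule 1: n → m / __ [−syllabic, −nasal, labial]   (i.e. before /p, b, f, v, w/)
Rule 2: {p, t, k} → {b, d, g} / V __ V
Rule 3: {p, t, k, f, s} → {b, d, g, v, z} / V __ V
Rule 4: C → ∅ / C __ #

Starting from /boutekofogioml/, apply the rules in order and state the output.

boudegovogiom

Rule 1 (nasal place assimilation): no segment meets the environment; /boutekofogioml/ is unchanged.
Rule 2 (intervocalic voicing): /t/ is a voiceless stop between vowels /u/ and /e/, so it voices to [d]. /k/ is a voiceless stop between vowels /e/ and /o/, so it voices to [g]. /boutekofogioml/ → boudegofogioml.
Rule 3 (intervocalic voicing): /f/ is a voiceless obstruent between vowels /o/ and /o/, so it voices to [v]. /boudegofogioml/ → boudegovogioml.
Rule 4 (final cluster simplification): /l/ is the second consonant of a word-final cluster /ml/, so it deletes. /boudegovogioml/ → boudegovogiom.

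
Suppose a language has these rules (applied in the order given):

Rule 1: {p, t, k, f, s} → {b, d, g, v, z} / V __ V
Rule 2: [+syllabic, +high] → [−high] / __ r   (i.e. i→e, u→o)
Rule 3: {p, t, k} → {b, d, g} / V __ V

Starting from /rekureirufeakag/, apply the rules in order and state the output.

Rule 1 (intervocalic voicing): /k/ is a voiceless obstruent between vowels /e/ and /u/, so it voices to [g]. /f/ is a voiceless obstruent between vowels /u/ and /e/, so it voices to [v]. /k/ is a voiceless obstruent between vowels /a/ and /a/, so it voices to [g]. /rekureirufeakag/ → regureiruveagag.
Rule 2 (pre-rhotic lowering): /u/ is a high vowel immediately before /r/, so it lowers to [o]. /i/ is a high vowel immediately before /r/, so it lowers to [e]. /regureiruveagag/ → regoreeruveagag.
Rule 3 (intervocalic voicing): no segment meets the environment; /regoreeruveagag/ is unchanged.

regoreeruveagag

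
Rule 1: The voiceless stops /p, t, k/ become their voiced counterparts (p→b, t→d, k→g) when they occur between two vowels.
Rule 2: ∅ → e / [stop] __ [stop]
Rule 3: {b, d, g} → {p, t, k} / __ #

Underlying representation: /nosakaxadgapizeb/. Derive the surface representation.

Rule 1 (intervocalic voicing): /k/ is a voiceless stop between vowels /a/ and /a/, so it voices to [g]. /p/ is a voiceless stop between vowels /a/ and /i/, so it voices to [b]. /nosakaxadgapizeb/ → nosagaxadgabizeb.
Rule 2 (stop-cluster e-epenthesis): /d/ and /g/ form a stop–stop cluster, so [e] is inserted between them. /nosagaxadgabizeb/ → nosagaxadegabizeb.
Rule 3 (final devoicing): /b/ is a voiced stop in word-final position, so it devoices to [p]. /nosagaxadegabizeb/ → nosagaxadegabizep.

nosagaxadegabizep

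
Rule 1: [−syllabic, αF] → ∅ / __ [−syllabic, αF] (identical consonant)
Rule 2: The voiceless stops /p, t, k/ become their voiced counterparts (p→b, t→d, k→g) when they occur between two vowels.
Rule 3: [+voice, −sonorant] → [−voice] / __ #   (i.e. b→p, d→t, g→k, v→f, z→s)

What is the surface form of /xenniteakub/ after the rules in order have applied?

xenideagup

Rule 1 (degemination): /nn/ is a geminate; the first /n/ deletes. /xenniteakub/ → xeniteakub.
Rule 2 (intervocalic voicing): /t/ is a voiceless stop between vowels /i/ and /e/, so it voices to [d]. /k/ is a voiceless stop between vowels /a/ and /u/, so it voices to [g]. /xeniteakub/ → xenideagub.
Rule 3 (final devoicing): /b/ is a voiced obstruent in word-final position, so it devoices to [p]. /xenideagub/ → xenideagup.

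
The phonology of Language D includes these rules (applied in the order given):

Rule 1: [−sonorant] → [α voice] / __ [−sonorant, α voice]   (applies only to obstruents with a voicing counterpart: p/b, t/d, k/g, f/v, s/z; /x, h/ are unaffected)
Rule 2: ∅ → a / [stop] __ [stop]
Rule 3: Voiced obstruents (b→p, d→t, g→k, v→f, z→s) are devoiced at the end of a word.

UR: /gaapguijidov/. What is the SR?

gaabaguijidof

Rule 1 (regressive voicing assimilation): /p/ precedes the voiced obstruent /g/, so it voices to [b] by assimilation. /gaapguijidov/ → gaabguijidov.
Rule 2 (stop-cluster a-epenthesis): /b/ and /g/ form a stop–stop cluster, so [a] is inserted between them. /gaabguijidov/ → gaabaguijidov.
Rule 3 (final devoicing): /v/ is a voiced obstruent in word-final position, so it devoices to [f]. /gaabaguijidov/ → gaabaguijidof.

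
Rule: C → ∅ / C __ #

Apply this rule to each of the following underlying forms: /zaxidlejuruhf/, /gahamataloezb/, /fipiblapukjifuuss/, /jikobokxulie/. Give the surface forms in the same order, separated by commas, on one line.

/zaxidlejuruhf/: /f/ is the second consonant of a word-final cluster /hf/, so it deletes. → [zaxidlejuruh].
/gahamataloezb/: /b/ is the second consonant of a word-final cluster /zb/, so it deletes. → [gahamataloez].
/fipiblapukjifuuss/: /s/ is the second consonant of a word-final cluster /ss/, so it deletes. → [fipiblapukjifuus].
/jikobokxulie/: the rule's environment is not met; surfaces unchanged as [jikobokxulie].

zaxidlejuruh, gahamataloez, fipiblapukjifuus, jikobokxulie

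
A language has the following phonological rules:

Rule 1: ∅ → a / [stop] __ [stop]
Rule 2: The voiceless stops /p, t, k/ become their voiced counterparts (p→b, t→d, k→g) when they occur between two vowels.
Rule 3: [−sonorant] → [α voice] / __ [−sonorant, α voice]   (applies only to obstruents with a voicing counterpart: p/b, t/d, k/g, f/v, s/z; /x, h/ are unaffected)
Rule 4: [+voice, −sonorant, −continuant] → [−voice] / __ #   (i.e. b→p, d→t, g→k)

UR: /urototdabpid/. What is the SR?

Rule 1 (stop-cluster a-epenthesis): /t/ and /d/ form a stop–stop cluster, so [a] is inserted between them. /b/ and /p/ form a stop–stop cluster, so [a] is inserted between them. /urototdabpid/ → urototadabapid.
Rule 2 (intervocalic voicing): /t/ is a voiceless stop between vowels /o/ and /o/, so it voices to [d]. /t/ is a voiceless stop between vowels /o/ and /a/, so it voices to [d]. /p/ is a voiceless stop between vowels /a/ and /i/, so it voices to [b]. /urototadabapid/ → urododadababid.
Rule 3 (regressive voicing assimilation): no segment meets the environment; /urododadababid/ is unchanged.
Rule 4 (final devoicing): /d/ is a voiced stop in word-final position, so it devoices to [t]. /urododadababid/ → urododadababit.

urododadababit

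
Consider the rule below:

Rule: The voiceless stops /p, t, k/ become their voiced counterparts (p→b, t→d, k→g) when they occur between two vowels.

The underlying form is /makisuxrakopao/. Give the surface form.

/k/ is a voiceless stop between vowels /a/ and /i/, so it voices to [g].
/k/ is a voiceless stop between vowels /a/ and /o/, so it voices to [g].
/p/ is a voiceless stop between vowels /o/ and /a/, so it voices to [b].
Surface form: [magisuxragobao].

magisuxragobao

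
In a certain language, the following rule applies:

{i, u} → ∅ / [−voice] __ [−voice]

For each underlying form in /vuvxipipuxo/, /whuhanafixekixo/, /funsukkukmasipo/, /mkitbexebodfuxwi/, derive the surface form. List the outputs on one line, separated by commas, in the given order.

vuvxppxo, whhanafxekxo, funskkkmaspo, mktbexebodfxwi

/vuvxipipuxo/: /i/ is a high vowel flanked by voiceless consonants /x/ and /p/, so it deletes. /i/ is a high vowel flanked by voiceless consonants /p/ and /p/, so it deletes. /u/ is a high vowel flanked by voiceless consonants /p/ and /x/, so it deletes. → [vuvxppxo].
/whuhanafixekixo/: /u/ is a high vowel flanked by voiceless consonants /h/ and /h/, so it deletes. /i/ is a high vowel flanked by voiceless consonants /f/ and /x/, so it deletes. /i/ is a high vowel flanked by voiceless consonants /k/ and /x/, so it deletes. → [whhanafxekxo].
/funsukkukmasipo/: /u/ is a high vowel flanked by voiceless consonants /s/ and /k/, so it deletes. /u/ is a high vowel flanked by voiceless consonants /k/ and /k/, so it deletes. /i/ is a high vowel flanked by voiceless consonants /s/ and /p/, so it deletes. → [funskkkmaspo].
/mkitbexebodfuxwi/: /i/ is a high vowel flanked by voiceless consonants /k/ and /t/, so it deletes. /u/ is a high vowel flanked by voiceless consonants /f/ and /x/, so it deletes. → [mktbexebodfxwi].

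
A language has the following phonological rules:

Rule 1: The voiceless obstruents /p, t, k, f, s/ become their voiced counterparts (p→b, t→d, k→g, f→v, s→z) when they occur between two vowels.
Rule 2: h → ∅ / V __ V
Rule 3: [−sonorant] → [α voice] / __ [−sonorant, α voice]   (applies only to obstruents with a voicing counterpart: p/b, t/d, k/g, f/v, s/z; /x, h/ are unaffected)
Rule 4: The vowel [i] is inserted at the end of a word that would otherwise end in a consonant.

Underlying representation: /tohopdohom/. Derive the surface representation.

Rule 1 (intervocalic voicing): no segment meets the environment; /tohopdohom/ is unchanged.
Rule 2 (intervocalic h-deletion): /h/ occurs between vowels /o/ and /o/, so it deletes. /h/ occurs between vowels /o/ and /o/, so it deletes. /tohopdohom/ → toopdoom.
Rule 3 (regressive voicing assimilation): /p/ precedes the voiced obstruent /d/, so it voices to [b] by assimilation. /toopdoom/ → toobdoom.
Rule 4 (final i-epenthesis): the form ends in the consonant /m/, so [i] is inserted word-finally. /toobdoom/ → toobdoomi.

toobdoomi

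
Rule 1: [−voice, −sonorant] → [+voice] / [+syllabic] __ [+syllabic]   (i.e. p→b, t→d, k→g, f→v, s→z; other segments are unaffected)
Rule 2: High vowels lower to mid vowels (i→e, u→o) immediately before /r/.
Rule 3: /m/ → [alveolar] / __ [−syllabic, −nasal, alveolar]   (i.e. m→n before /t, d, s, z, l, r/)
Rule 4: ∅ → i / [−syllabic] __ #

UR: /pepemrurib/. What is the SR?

Rule 1 (intervocalic voicing): /p/ is a voiceless obstruent between vowels /e/ and /e/, so it voices to [b]. /pepemrurib/ → pebemrurib.
Rule 2 (pre-rhotic lowering): /u/ is a high vowel immediately before /r/, so it lowers to [o]. /pebemrurib/ → pebemrorib.
Rule 3 (nasal place assimilation): /m/ precedes the alveolar consonant /r/, so it assimilates in place to [n]. /pebemrorib/ → pebenrorib.
Rule 4 (final i-epenthesis): the form ends in the consonant /b/, so [i] is inserted word-finally. /pebenrorib/ → pebenroribi.

pebenroribi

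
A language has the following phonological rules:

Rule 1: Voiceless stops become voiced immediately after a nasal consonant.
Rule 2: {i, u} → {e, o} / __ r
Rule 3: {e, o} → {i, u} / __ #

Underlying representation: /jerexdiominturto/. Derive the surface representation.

jerexdiomindortu

Rule 1 (post-nasal voicing): /t/ is a voiceless stop immediately after the nasal /n/, so it voices to [d]. /jerexdiominturto/ → jerexdiomindurto.
Rule 2 (pre-rhotic lowering): /u/ is a high vowel immediately before /r/, so it lowers to [o]. /jerexdiomindurto/ → jerexdiomindorto.
Rule 3 (final vowel raising): /o/ is a mid vowel in word-final position, so it raises to [u]. /jerexdiomindorto/ → jerexdiomindortu.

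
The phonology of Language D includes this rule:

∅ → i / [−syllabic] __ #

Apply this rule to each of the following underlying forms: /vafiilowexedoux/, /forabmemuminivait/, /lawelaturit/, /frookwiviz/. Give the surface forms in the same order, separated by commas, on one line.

/vafiilowexedoux/: the form ends in the consonant /x/, so [i] is inserted word-finally. → [vafiilowexedouxi].
/forabmemuminivait/: the form ends in the consonant /t/, so [i] is inserted word-finally. → [forabmemuminivaiti].
/lawelaturit/: the form ends in the consonant /t/, so [i] is inserted word-finally. → [lawelaturiti].
/frookwiviz/: the form ends in the consonant /z/, so [i] is inserted word-finally. → [frookwivizi].

vafiilowexedouxi, forabmemuminivaiti, lawelaturiti, frookwivizi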